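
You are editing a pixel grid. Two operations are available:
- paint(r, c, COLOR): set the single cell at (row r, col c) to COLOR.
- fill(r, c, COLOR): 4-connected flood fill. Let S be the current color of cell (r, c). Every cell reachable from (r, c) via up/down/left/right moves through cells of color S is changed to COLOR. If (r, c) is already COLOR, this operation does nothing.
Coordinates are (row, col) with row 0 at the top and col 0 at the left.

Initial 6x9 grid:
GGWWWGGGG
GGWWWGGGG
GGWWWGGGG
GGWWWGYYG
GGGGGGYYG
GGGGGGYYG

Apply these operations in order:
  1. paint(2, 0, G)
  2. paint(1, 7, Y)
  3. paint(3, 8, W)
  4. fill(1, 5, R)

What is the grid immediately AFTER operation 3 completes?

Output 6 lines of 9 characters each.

Answer: GGWWWGGGG
GGWWWGGYG
GGWWWGGGG
GGWWWGYYW
GGGGGGYYG
GGGGGGYYG

Derivation:
After op 1 paint(2,0,G):
GGWWWGGGG
GGWWWGGGG
GGWWWGGGG
GGWWWGYYG
GGGGGGYYG
GGGGGGYYG
After op 2 paint(1,7,Y):
GGWWWGGGG
GGWWWGGYG
GGWWWGGGG
GGWWWGYYG
GGGGGGYYG
GGGGGGYYG
After op 3 paint(3,8,W):
GGWWWGGGG
GGWWWGGYG
GGWWWGGGG
GGWWWGYYW
GGGGGGYYG
GGGGGGYYG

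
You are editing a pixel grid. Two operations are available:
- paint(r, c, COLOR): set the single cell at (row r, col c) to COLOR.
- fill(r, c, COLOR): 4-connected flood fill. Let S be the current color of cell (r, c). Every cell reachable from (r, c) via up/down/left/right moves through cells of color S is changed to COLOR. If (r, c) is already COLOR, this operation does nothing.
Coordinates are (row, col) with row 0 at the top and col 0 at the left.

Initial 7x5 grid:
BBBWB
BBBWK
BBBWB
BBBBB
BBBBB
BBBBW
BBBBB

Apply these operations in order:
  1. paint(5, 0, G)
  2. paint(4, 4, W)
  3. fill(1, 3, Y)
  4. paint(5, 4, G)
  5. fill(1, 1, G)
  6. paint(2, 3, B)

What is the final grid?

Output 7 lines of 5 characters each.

After op 1 paint(5,0,G):
BBBWB
BBBWK
BBBWB
BBBBB
BBBBB
GBBBW
BBBBB
After op 2 paint(4,4,W):
BBBWB
BBBWK
BBBWB
BBBBB
BBBBW
GBBBW
BBBBB
After op 3 fill(1,3,Y) [3 cells changed]:
BBBYB
BBBYK
BBBYB
BBBBB
BBBBW
GBBBW
BBBBB
After op 4 paint(5,4,G):
BBBYB
BBBYK
BBBYB
BBBBB
BBBBW
GBBBG
BBBBB
After op 5 fill(1,1,G) [27 cells changed]:
GGGYB
GGGYK
GGGYG
GGGGG
GGGGW
GGGGG
GGGGG
After op 6 paint(2,3,B):
GGGYB
GGGYK
GGGBG
GGGGG
GGGGW
GGGGG
GGGGG

Answer: GGGYB
GGGYK
GGGBG
GGGGG
GGGGW
GGGGG
GGGGG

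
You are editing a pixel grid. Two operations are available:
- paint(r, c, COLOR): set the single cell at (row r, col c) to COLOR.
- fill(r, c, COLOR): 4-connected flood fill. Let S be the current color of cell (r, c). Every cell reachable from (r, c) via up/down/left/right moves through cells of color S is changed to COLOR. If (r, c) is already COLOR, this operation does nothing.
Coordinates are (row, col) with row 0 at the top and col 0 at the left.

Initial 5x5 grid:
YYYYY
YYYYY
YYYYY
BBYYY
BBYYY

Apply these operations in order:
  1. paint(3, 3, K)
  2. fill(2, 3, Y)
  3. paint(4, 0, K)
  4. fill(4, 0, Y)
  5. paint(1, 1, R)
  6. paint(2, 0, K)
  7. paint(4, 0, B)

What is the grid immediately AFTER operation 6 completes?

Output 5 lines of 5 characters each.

Answer: YYYYY
YRYYY
KYYYY
BBYKY
YBYYY

Derivation:
After op 1 paint(3,3,K):
YYYYY
YYYYY
YYYYY
BBYKY
BBYYY
After op 2 fill(2,3,Y) [0 cells changed]:
YYYYY
YYYYY
YYYYY
BBYKY
BBYYY
After op 3 paint(4,0,K):
YYYYY
YYYYY
YYYYY
BBYKY
KBYYY
After op 4 fill(4,0,Y) [1 cells changed]:
YYYYY
YYYYY
YYYYY
BBYKY
YBYYY
After op 5 paint(1,1,R):
YYYYY
YRYYY
YYYYY
BBYKY
YBYYY
After op 6 paint(2,0,K):
YYYYY
YRYYY
KYYYY
BBYKY
YBYYY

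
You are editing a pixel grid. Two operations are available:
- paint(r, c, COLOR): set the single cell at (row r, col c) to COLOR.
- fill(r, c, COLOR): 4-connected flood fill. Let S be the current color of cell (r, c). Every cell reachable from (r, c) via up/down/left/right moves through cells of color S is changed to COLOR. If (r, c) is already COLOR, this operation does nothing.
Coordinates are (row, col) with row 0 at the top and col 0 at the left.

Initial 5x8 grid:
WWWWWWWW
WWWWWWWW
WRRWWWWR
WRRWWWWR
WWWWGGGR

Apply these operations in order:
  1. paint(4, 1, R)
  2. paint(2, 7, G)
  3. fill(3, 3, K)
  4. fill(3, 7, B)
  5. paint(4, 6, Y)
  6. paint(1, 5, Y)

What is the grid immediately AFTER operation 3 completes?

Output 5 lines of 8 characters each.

After op 1 paint(4,1,R):
WWWWWWWW
WWWWWWWW
WRRWWWWR
WRRWWWWR
WRWWGGGR
After op 2 paint(2,7,G):
WWWWWWWW
WWWWWWWW
WRRWWWWG
WRRWWWWR
WRWWGGGR
After op 3 fill(3,3,K) [29 cells changed]:
KKKKKKKK
KKKKKKKK
KRRKKKKG
KRRKKKKR
KRKKGGGR

Answer: KKKKKKKK
KKKKKKKK
KRRKKKKG
KRRKKKKR
KRKKGGGR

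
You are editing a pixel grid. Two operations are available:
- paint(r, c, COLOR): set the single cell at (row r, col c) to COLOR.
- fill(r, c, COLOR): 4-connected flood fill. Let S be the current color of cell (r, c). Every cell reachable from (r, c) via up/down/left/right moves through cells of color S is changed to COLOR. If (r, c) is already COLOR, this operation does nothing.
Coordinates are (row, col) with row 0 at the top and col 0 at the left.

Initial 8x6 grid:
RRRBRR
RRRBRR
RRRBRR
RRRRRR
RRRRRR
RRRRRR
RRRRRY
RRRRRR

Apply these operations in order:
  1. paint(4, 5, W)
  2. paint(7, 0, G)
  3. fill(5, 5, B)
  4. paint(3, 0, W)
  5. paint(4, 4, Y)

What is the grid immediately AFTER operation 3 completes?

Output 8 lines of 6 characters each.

After op 1 paint(4,5,W):
RRRBRR
RRRBRR
RRRBRR
RRRRRR
RRRRRW
RRRRRR
RRRRRY
RRRRRR
After op 2 paint(7,0,G):
RRRBRR
RRRBRR
RRRBRR
RRRRRR
RRRRRW
RRRRRR
RRRRRY
GRRRRR
After op 3 fill(5,5,B) [42 cells changed]:
BBBBBB
BBBBBB
BBBBBB
BBBBBB
BBBBBW
BBBBBB
BBBBBY
GBBBBB

Answer: BBBBBB
BBBBBB
BBBBBB
BBBBBB
BBBBBW
BBBBBB
BBBBBY
GBBBBB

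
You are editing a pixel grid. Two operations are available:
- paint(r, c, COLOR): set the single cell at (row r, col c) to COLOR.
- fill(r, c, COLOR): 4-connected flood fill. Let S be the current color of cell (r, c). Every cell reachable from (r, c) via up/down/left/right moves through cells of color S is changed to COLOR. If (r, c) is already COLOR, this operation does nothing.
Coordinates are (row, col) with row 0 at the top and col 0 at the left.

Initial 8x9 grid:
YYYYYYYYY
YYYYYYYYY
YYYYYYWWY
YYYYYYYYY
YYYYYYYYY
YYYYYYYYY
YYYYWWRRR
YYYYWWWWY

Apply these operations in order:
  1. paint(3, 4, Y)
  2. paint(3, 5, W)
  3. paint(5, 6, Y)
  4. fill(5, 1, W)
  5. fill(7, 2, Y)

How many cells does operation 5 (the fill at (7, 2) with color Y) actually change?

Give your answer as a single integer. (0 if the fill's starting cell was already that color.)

After op 1 paint(3,4,Y):
YYYYYYYYY
YYYYYYYYY
YYYYYYWWY
YYYYYYYYY
YYYYYYYYY
YYYYYYYYY
YYYYWWRRR
YYYYWWWWY
After op 2 paint(3,5,W):
YYYYYYYYY
YYYYYYYYY
YYYYYYWWY
YYYYYWYYY
YYYYYYYYY
YYYYYYYYY
YYYYWWRRR
YYYYWWWWY
After op 3 paint(5,6,Y):
YYYYYYYYY
YYYYYYYYY
YYYYYYWWY
YYYYYWYYY
YYYYYYYYY
YYYYYYYYY
YYYYWWRRR
YYYYWWWWY
After op 4 fill(5,1,W) [59 cells changed]:
WWWWWWWWW
WWWWWWWWW
WWWWWWWWW
WWWWWWWWW
WWWWWWWWW
WWWWWWWWW
WWWWWWRRR
WWWWWWWWY
After op 5 fill(7,2,Y) [68 cells changed]:
YYYYYYYYY
YYYYYYYYY
YYYYYYYYY
YYYYYYYYY
YYYYYYYYY
YYYYYYYYY
YYYYYYRRR
YYYYYYYYY

Answer: 68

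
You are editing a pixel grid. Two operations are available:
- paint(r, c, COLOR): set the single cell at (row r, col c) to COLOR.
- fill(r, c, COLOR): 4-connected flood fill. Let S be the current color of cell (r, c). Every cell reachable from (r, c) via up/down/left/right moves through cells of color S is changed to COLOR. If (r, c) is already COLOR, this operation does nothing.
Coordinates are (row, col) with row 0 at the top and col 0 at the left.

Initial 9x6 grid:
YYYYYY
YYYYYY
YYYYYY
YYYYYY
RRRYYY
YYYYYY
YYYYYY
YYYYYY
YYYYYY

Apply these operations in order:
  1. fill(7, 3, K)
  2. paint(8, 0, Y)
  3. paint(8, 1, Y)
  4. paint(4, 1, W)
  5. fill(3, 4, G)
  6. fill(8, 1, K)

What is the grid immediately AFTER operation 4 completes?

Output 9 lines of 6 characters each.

After op 1 fill(7,3,K) [51 cells changed]:
KKKKKK
KKKKKK
KKKKKK
KKKKKK
RRRKKK
KKKKKK
KKKKKK
KKKKKK
KKKKKK
After op 2 paint(8,0,Y):
KKKKKK
KKKKKK
KKKKKK
KKKKKK
RRRKKK
KKKKKK
KKKKKK
KKKKKK
YKKKKK
After op 3 paint(8,1,Y):
KKKKKK
KKKKKK
KKKKKK
KKKKKK
RRRKKK
KKKKKK
KKKKKK
KKKKKK
YYKKKK
After op 4 paint(4,1,W):
KKKKKK
KKKKKK
KKKKKK
KKKKKK
RWRKKK
KKKKKK
KKKKKK
KKKKKK
YYKKKK

Answer: KKKKKK
KKKKKK
KKKKKK
KKKKKK
RWRKKK
KKKKKK
KKKKKK
KKKKKK
YYKKKK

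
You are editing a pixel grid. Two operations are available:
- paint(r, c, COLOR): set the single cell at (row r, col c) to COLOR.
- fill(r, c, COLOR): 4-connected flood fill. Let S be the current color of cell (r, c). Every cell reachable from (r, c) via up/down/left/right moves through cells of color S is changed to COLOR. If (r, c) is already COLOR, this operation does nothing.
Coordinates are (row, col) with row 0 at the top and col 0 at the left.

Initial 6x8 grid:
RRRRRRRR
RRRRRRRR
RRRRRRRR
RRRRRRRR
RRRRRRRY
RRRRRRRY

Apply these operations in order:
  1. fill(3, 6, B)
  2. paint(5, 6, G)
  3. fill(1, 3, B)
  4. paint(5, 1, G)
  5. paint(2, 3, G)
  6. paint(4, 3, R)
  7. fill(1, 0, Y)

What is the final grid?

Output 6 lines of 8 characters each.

After op 1 fill(3,6,B) [46 cells changed]:
BBBBBBBB
BBBBBBBB
BBBBBBBB
BBBBBBBB
BBBBBBBY
BBBBBBBY
After op 2 paint(5,6,G):
BBBBBBBB
BBBBBBBB
BBBBBBBB
BBBBBBBB
BBBBBBBY
BBBBBBGY
After op 3 fill(1,3,B) [0 cells changed]:
BBBBBBBB
BBBBBBBB
BBBBBBBB
BBBBBBBB
BBBBBBBY
BBBBBBGY
After op 4 paint(5,1,G):
BBBBBBBB
BBBBBBBB
BBBBBBBB
BBBBBBBB
BBBBBBBY
BGBBBBGY
After op 5 paint(2,3,G):
BBBBBBBB
BBBBBBBB
BBBGBBBB
BBBBBBBB
BBBBBBBY
BGBBBBGY
After op 6 paint(4,3,R):
BBBBBBBB
BBBBBBBB
BBBGBBBB
BBBBBBBB
BBBRBBBY
BGBBBBGY
After op 7 fill(1,0,Y) [42 cells changed]:
YYYYYYYY
YYYYYYYY
YYYGYYYY
YYYYYYYY
YYYRYYYY
YGYYYYGY

Answer: YYYYYYYY
YYYYYYYY
YYYGYYYY
YYYYYYYY
YYYRYYYY
YGYYYYGY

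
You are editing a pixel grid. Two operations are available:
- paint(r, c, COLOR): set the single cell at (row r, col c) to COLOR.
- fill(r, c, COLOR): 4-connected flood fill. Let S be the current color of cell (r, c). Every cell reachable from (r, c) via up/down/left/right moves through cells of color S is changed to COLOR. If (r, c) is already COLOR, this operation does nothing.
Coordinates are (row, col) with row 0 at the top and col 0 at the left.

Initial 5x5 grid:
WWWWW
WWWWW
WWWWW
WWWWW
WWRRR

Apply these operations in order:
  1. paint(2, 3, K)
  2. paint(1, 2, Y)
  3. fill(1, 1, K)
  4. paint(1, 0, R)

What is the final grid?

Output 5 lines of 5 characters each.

After op 1 paint(2,3,K):
WWWWW
WWWWW
WWWKW
WWWWW
WWRRR
After op 2 paint(1,2,Y):
WWWWW
WWYWW
WWWKW
WWWWW
WWRRR
After op 3 fill(1,1,K) [20 cells changed]:
KKKKK
KKYKK
KKKKK
KKKKK
KKRRR
After op 4 paint(1,0,R):
KKKKK
RKYKK
KKKKK
KKKKK
KKRRR

Answer: KKKKK
RKYKK
KKKKK
KKKKK
KKRRR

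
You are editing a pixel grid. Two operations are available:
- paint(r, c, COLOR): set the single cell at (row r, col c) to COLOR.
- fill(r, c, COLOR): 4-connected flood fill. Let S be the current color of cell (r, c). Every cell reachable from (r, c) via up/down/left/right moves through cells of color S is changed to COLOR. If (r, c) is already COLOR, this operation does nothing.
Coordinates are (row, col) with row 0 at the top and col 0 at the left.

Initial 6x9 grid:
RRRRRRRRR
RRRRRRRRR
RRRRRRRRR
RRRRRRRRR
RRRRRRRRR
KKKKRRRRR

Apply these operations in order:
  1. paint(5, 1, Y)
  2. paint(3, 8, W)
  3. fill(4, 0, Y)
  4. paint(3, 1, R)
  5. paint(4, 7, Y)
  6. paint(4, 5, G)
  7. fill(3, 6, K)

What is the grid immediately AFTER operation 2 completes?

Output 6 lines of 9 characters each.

After op 1 paint(5,1,Y):
RRRRRRRRR
RRRRRRRRR
RRRRRRRRR
RRRRRRRRR
RRRRRRRRR
KYKKRRRRR
After op 2 paint(3,8,W):
RRRRRRRRR
RRRRRRRRR
RRRRRRRRR
RRRRRRRRW
RRRRRRRRR
KYKKRRRRR

Answer: RRRRRRRRR
RRRRRRRRR
RRRRRRRRR
RRRRRRRRW
RRRRRRRRR
KYKKRRRRR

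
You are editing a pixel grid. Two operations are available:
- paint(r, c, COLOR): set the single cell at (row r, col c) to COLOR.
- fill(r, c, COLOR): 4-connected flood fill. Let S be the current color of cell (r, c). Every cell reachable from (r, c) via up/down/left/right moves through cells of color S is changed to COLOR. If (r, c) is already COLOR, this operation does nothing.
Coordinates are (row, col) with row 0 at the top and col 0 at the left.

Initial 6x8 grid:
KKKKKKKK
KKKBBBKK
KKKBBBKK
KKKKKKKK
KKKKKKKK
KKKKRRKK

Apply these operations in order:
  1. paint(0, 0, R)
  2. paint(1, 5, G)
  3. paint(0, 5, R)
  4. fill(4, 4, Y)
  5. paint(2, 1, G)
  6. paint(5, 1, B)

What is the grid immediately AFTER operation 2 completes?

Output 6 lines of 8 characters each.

After op 1 paint(0,0,R):
RKKKKKKK
KKKBBBKK
KKKBBBKK
KKKKKKKK
KKKKKKKK
KKKKRRKK
After op 2 paint(1,5,G):
RKKKKKKK
KKKBBGKK
KKKBBBKK
KKKKKKKK
KKKKKKKK
KKKKRRKK

Answer: RKKKKKKK
KKKBBGKK
KKKBBBKK
KKKKKKKK
KKKKKKKK
KKKKRRKK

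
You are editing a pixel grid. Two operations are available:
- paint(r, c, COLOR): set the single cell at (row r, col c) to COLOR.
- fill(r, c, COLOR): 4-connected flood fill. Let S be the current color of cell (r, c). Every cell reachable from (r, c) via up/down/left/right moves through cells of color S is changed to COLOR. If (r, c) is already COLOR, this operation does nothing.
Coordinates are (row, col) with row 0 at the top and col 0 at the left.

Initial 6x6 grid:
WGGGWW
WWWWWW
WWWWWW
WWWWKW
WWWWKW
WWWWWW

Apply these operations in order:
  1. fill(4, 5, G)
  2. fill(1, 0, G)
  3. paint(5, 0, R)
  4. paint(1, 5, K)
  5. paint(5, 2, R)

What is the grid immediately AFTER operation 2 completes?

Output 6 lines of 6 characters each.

After op 1 fill(4,5,G) [31 cells changed]:
GGGGGG
GGGGGG
GGGGGG
GGGGKG
GGGGKG
GGGGGG
After op 2 fill(1,0,G) [0 cells changed]:
GGGGGG
GGGGGG
GGGGGG
GGGGKG
GGGGKG
GGGGGG

Answer: GGGGGG
GGGGGG
GGGGGG
GGGGKG
GGGGKG
GGGGGG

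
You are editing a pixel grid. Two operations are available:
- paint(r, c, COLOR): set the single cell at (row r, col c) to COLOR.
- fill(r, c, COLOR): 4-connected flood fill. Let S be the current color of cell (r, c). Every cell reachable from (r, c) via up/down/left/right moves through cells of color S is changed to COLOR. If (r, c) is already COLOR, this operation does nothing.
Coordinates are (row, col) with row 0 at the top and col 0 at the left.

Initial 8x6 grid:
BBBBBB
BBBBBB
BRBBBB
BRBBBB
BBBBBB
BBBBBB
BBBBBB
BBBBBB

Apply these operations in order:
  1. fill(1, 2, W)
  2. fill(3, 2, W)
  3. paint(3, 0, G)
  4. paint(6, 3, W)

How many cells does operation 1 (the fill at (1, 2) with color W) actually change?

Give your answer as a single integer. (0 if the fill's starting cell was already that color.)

Answer: 46

Derivation:
After op 1 fill(1,2,W) [46 cells changed]:
WWWWWW
WWWWWW
WRWWWW
WRWWWW
WWWWWW
WWWWWW
WWWWWW
WWWWWW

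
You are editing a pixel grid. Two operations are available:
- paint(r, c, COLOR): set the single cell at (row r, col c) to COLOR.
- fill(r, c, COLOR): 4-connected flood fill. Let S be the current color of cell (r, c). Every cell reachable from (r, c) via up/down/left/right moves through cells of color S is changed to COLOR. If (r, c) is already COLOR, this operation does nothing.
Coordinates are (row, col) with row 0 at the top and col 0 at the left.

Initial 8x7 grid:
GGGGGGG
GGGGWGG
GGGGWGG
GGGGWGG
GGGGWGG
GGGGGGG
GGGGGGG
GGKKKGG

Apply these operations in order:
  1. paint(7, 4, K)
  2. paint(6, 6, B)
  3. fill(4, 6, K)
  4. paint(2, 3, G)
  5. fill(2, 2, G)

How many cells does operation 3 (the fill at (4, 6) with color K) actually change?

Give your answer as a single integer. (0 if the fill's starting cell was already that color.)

After op 1 paint(7,4,K):
GGGGGGG
GGGGWGG
GGGGWGG
GGGGWGG
GGGGWGG
GGGGGGG
GGGGGGG
GGKKKGG
After op 2 paint(6,6,B):
GGGGGGG
GGGGWGG
GGGGWGG
GGGGWGG
GGGGWGG
GGGGGGG
GGGGGGB
GGKKKGG
After op 3 fill(4,6,K) [48 cells changed]:
KKKKKKK
KKKKWKK
KKKKWKK
KKKKWKK
KKKKWKK
KKKKKKK
KKKKKKB
KKKKKKK

Answer: 48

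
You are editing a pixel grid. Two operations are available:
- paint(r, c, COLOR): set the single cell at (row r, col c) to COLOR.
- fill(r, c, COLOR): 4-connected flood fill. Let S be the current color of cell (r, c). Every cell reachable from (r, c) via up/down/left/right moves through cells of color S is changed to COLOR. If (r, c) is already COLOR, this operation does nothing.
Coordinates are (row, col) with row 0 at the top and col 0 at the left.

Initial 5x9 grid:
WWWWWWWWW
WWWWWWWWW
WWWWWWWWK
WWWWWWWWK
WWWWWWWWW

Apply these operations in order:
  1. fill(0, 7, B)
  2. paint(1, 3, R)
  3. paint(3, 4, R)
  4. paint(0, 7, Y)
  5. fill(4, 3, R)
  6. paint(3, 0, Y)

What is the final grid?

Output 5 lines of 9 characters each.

After op 1 fill(0,7,B) [43 cells changed]:
BBBBBBBBB
BBBBBBBBB
BBBBBBBBK
BBBBBBBBK
BBBBBBBBB
After op 2 paint(1,3,R):
BBBBBBBBB
BBBRBBBBB
BBBBBBBBK
BBBBBBBBK
BBBBBBBBB
After op 3 paint(3,4,R):
BBBBBBBBB
BBBRBBBBB
BBBBBBBBK
BBBBRBBBK
BBBBBBBBB
After op 4 paint(0,7,Y):
BBBBBBBYB
BBBRBBBBB
BBBBBBBBK
BBBBRBBBK
BBBBBBBBB
After op 5 fill(4,3,R) [40 cells changed]:
RRRRRRRYR
RRRRRRRRR
RRRRRRRRK
RRRRRRRRK
RRRRRRRRR
After op 6 paint(3,0,Y):
RRRRRRRYR
RRRRRRRRR
RRRRRRRRK
YRRRRRRRK
RRRRRRRRR

Answer: RRRRRRRYR
RRRRRRRRR
RRRRRRRRK
YRRRRRRRK
RRRRRRRRR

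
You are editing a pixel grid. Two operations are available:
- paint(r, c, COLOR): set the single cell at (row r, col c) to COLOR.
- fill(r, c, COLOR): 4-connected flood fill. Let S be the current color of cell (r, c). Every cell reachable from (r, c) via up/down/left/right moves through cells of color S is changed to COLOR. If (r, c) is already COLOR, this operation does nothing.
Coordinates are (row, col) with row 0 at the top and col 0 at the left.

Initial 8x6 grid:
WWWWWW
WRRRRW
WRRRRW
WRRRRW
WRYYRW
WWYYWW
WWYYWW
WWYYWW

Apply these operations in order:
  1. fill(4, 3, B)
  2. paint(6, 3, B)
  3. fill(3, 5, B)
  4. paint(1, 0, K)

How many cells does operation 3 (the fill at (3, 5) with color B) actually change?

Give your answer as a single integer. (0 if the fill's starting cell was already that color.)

After op 1 fill(4,3,B) [8 cells changed]:
WWWWWW
WRRRRW
WRRRRW
WRRRRW
WRBBRW
WWBBWW
WWBBWW
WWBBWW
After op 2 paint(6,3,B):
WWWWWW
WRRRRW
WRRRRW
WRRRRW
WRBBRW
WWBBWW
WWBBWW
WWBBWW
After op 3 fill(3,5,B) [26 cells changed]:
BBBBBB
BRRRRB
BRRRRB
BRRRRB
BRBBRB
BBBBBB
BBBBBB
BBBBBB

Answer: 26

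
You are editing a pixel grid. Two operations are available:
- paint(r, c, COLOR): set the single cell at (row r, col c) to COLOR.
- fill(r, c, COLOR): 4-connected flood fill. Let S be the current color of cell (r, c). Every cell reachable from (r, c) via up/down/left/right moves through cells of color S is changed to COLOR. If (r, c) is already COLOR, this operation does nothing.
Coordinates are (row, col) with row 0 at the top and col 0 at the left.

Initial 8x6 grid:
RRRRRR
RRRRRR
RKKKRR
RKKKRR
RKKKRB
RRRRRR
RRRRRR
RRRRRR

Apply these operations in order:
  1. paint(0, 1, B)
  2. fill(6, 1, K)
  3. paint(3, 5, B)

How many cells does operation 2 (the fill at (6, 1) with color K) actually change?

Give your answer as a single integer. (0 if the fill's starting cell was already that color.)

After op 1 paint(0,1,B):
RBRRRR
RRRRRR
RKKKRR
RKKKRR
RKKKRB
RRRRRR
RRRRRR
RRRRRR
After op 2 fill(6,1,K) [37 cells changed]:
KBKKKK
KKKKKK
KKKKKK
KKKKKK
KKKKKB
KKKKKK
KKKKKK
KKKKKK

Answer: 37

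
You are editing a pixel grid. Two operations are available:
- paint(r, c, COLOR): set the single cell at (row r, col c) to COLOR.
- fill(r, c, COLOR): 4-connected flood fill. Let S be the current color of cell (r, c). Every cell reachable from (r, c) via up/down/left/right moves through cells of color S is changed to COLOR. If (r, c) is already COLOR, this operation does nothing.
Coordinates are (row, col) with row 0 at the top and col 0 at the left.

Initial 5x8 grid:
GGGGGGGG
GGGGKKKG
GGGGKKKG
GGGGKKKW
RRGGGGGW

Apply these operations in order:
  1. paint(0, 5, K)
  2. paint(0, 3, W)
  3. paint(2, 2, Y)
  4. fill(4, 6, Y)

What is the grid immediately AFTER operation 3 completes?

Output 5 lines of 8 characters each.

After op 1 paint(0,5,K):
GGGGGKGG
GGGGKKKG
GGGGKKKG
GGGGKKKW
RRGGGGGW
After op 2 paint(0,3,W):
GGGWGKGG
GGGGKKKG
GGGGKKKG
GGGGKKKW
RRGGGGGW
After op 3 paint(2,2,Y):
GGGWGKGG
GGGGKKKG
GGYGKKKG
GGGGKKKW
RRGGGGGW

Answer: GGGWGKGG
GGGGKKKG
GGYGKKKG
GGGGKKKW
RRGGGGGW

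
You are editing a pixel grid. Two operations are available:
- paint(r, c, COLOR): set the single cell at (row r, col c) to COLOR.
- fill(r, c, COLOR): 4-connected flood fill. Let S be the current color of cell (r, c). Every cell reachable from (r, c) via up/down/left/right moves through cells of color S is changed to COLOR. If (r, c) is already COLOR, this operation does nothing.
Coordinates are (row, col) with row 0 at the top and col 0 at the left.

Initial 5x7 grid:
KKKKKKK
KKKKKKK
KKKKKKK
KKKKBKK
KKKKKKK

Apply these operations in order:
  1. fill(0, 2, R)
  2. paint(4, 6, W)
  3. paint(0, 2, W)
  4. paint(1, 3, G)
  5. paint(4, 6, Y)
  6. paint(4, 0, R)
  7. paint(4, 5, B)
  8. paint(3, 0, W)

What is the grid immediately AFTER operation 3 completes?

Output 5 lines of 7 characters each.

Answer: RRWRRRR
RRRRRRR
RRRRRRR
RRRRBRR
RRRRRRW

Derivation:
After op 1 fill(0,2,R) [34 cells changed]:
RRRRRRR
RRRRRRR
RRRRRRR
RRRRBRR
RRRRRRR
After op 2 paint(4,6,W):
RRRRRRR
RRRRRRR
RRRRRRR
RRRRBRR
RRRRRRW
After op 3 paint(0,2,W):
RRWRRRR
RRRRRRR
RRRRRRR
RRRRBRR
RRRRRRW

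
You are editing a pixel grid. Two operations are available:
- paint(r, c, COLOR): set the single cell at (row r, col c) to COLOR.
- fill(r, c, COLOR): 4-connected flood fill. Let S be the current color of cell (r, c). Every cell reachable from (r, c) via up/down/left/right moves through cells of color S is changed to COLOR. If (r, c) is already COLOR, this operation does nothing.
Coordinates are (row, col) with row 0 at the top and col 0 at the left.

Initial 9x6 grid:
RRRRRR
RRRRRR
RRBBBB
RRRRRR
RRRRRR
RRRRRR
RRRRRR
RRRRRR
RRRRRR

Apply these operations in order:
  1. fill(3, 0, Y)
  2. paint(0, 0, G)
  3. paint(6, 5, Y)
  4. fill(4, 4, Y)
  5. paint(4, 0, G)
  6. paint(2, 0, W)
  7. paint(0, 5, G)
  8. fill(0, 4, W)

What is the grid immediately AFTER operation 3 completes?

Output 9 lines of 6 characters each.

Answer: GYYYYY
YYYYYY
YYBBBB
YYYYYY
YYYYYY
YYYYYY
YYYYYY
YYYYYY
YYYYYY

Derivation:
After op 1 fill(3,0,Y) [50 cells changed]:
YYYYYY
YYYYYY
YYBBBB
YYYYYY
YYYYYY
YYYYYY
YYYYYY
YYYYYY
YYYYYY
After op 2 paint(0,0,G):
GYYYYY
YYYYYY
YYBBBB
YYYYYY
YYYYYY
YYYYYY
YYYYYY
YYYYYY
YYYYYY
After op 3 paint(6,5,Y):
GYYYYY
YYYYYY
YYBBBB
YYYYYY
YYYYYY
YYYYYY
YYYYYY
YYYYYY
YYYYYY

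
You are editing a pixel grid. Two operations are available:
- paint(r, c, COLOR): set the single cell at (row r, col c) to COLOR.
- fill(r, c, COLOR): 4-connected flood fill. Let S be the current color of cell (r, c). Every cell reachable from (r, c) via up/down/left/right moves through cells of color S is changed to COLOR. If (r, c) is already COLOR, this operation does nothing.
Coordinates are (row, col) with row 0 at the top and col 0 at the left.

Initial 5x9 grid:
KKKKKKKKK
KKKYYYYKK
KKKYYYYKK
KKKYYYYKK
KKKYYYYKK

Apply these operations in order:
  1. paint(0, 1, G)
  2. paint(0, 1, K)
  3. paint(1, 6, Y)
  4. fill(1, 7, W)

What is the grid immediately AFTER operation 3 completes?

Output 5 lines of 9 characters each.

Answer: KKKKKKKKK
KKKYYYYKK
KKKYYYYKK
KKKYYYYKK
KKKYYYYKK

Derivation:
After op 1 paint(0,1,G):
KGKKKKKKK
KKKYYYYKK
KKKYYYYKK
KKKYYYYKK
KKKYYYYKK
After op 2 paint(0,1,K):
KKKKKKKKK
KKKYYYYKK
KKKYYYYKK
KKKYYYYKK
KKKYYYYKK
After op 3 paint(1,6,Y):
KKKKKKKKK
KKKYYYYKK
KKKYYYYKK
KKKYYYYKK
KKKYYYYKK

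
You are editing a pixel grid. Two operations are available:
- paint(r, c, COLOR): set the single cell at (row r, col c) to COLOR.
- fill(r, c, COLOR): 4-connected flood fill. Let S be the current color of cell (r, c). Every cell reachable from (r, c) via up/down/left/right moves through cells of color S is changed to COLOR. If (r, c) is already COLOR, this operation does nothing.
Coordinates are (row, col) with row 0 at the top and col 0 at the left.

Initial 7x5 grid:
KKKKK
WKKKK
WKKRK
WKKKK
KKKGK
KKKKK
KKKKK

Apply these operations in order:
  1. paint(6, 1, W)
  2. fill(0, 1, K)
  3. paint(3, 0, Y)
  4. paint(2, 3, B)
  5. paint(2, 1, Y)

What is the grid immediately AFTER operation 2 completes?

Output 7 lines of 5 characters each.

After op 1 paint(6,1,W):
KKKKK
WKKKK
WKKRK
WKKKK
KKKGK
KKKKK
KWKKK
After op 2 fill(0,1,K) [0 cells changed]:
KKKKK
WKKKK
WKKRK
WKKKK
KKKGK
KKKKK
KWKKK

Answer: KKKKK
WKKKK
WKKRK
WKKKK
KKKGK
KKKKK
KWKKK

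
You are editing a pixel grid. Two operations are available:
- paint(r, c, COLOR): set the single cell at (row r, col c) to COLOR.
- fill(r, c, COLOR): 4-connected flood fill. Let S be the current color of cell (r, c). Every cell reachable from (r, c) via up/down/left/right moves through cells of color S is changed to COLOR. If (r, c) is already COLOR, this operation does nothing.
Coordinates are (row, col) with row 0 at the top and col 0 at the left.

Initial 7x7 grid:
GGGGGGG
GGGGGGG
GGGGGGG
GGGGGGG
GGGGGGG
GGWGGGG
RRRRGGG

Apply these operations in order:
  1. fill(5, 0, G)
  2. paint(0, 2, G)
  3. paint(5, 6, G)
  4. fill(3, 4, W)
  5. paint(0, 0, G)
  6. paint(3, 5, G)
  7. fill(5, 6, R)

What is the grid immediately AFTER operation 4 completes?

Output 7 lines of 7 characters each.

After op 1 fill(5,0,G) [0 cells changed]:
GGGGGGG
GGGGGGG
GGGGGGG
GGGGGGG
GGGGGGG
GGWGGGG
RRRRGGG
After op 2 paint(0,2,G):
GGGGGGG
GGGGGGG
GGGGGGG
GGGGGGG
GGGGGGG
GGWGGGG
RRRRGGG
After op 3 paint(5,6,G):
GGGGGGG
GGGGGGG
GGGGGGG
GGGGGGG
GGGGGGG
GGWGGGG
RRRRGGG
After op 4 fill(3,4,W) [44 cells changed]:
WWWWWWW
WWWWWWW
WWWWWWW
WWWWWWW
WWWWWWW
WWWWWWW
RRRRWWW

Answer: WWWWWWW
WWWWWWW
WWWWWWW
WWWWWWW
WWWWWWW
WWWWWWW
RRRRWWW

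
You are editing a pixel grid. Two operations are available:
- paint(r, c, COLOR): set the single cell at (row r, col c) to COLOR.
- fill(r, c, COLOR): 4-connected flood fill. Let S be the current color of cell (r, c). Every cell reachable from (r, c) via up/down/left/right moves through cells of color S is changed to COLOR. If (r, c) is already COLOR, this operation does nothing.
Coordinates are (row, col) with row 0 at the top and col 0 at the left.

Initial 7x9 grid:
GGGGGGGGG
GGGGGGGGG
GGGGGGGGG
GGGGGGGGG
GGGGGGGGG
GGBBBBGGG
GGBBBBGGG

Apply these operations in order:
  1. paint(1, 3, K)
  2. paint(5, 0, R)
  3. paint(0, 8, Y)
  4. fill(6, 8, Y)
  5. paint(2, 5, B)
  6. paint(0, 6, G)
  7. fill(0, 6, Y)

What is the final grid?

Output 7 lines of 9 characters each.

After op 1 paint(1,3,K):
GGGGGGGGG
GGGKGGGGG
GGGGGGGGG
GGGGGGGGG
GGGGGGGGG
GGBBBBGGG
GGBBBBGGG
After op 2 paint(5,0,R):
GGGGGGGGG
GGGKGGGGG
GGGGGGGGG
GGGGGGGGG
GGGGGGGGG
RGBBBBGGG
GGBBBBGGG
After op 3 paint(0,8,Y):
GGGGGGGGY
GGGKGGGGG
GGGGGGGGG
GGGGGGGGG
GGGGGGGGG
RGBBBBGGG
GGBBBBGGG
After op 4 fill(6,8,Y) [52 cells changed]:
YYYYYYYYY
YYYKYYYYY
YYYYYYYYY
YYYYYYYYY
YYYYYYYYY
RYBBBBYYY
YYBBBBYYY
After op 5 paint(2,5,B):
YYYYYYYYY
YYYKYYYYY
YYYYYBYYY
YYYYYYYYY
YYYYYYYYY
RYBBBBYYY
YYBBBBYYY
After op 6 paint(0,6,G):
YYYYYYGYY
YYYKYYYYY
YYYYYBYYY
YYYYYYYYY
YYYYYYYYY
RYBBBBYYY
YYBBBBYYY
After op 7 fill(0,6,Y) [1 cells changed]:
YYYYYYYYY
YYYKYYYYY
YYYYYBYYY
YYYYYYYYY
YYYYYYYYY
RYBBBBYYY
YYBBBBYYY

Answer: YYYYYYYYY
YYYKYYYYY
YYYYYBYYY
YYYYYYYYY
YYYYYYYYY
RYBBBBYYY
YYBBBBYYY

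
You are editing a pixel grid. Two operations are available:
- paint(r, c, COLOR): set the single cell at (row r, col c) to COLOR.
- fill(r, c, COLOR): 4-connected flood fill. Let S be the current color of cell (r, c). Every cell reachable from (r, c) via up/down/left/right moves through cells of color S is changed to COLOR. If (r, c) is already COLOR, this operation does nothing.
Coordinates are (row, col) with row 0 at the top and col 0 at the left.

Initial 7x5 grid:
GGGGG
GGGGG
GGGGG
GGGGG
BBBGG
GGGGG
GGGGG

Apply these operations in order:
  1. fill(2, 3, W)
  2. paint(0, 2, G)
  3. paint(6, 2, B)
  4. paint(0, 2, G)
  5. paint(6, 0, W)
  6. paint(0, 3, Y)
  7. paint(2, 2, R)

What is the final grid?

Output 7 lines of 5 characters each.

After op 1 fill(2,3,W) [32 cells changed]:
WWWWW
WWWWW
WWWWW
WWWWW
BBBWW
WWWWW
WWWWW
After op 2 paint(0,2,G):
WWGWW
WWWWW
WWWWW
WWWWW
BBBWW
WWWWW
WWWWW
After op 3 paint(6,2,B):
WWGWW
WWWWW
WWWWW
WWWWW
BBBWW
WWWWW
WWBWW
After op 4 paint(0,2,G):
WWGWW
WWWWW
WWWWW
WWWWW
BBBWW
WWWWW
WWBWW
After op 5 paint(6,0,W):
WWGWW
WWWWW
WWWWW
WWWWW
BBBWW
WWWWW
WWBWW
After op 6 paint(0,3,Y):
WWGYW
WWWWW
WWWWW
WWWWW
BBBWW
WWWWW
WWBWW
After op 7 paint(2,2,R):
WWGYW
WWWWW
WWRWW
WWWWW
BBBWW
WWWWW
WWBWW

Answer: WWGYW
WWWWW
WWRWW
WWWWW
BBBWW
WWWWW
WWBWW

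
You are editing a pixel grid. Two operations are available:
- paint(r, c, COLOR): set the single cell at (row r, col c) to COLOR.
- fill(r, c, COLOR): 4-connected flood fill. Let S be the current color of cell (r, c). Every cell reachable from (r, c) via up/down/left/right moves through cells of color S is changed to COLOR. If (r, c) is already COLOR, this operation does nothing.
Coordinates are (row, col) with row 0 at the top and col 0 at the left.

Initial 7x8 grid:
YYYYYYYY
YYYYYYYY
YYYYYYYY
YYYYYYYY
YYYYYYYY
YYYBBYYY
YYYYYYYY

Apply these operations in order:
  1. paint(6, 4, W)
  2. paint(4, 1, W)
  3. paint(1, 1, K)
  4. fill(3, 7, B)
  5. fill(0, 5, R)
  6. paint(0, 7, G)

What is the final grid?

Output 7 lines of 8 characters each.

After op 1 paint(6,4,W):
YYYYYYYY
YYYYYYYY
YYYYYYYY
YYYYYYYY
YYYYYYYY
YYYBBYYY
YYYYWYYY
After op 2 paint(4,1,W):
YYYYYYYY
YYYYYYYY
YYYYYYYY
YYYYYYYY
YWYYYYYY
YYYBBYYY
YYYYWYYY
After op 3 paint(1,1,K):
YYYYYYYY
YKYYYYYY
YYYYYYYY
YYYYYYYY
YWYYYYYY
YYYBBYYY
YYYYWYYY
After op 4 fill(3,7,B) [51 cells changed]:
BBBBBBBB
BKBBBBBB
BBBBBBBB
BBBBBBBB
BWBBBBBB
BBBBBBBB
BBBBWBBB
After op 5 fill(0,5,R) [53 cells changed]:
RRRRRRRR
RKRRRRRR
RRRRRRRR
RRRRRRRR
RWRRRRRR
RRRRRRRR
RRRRWRRR
After op 6 paint(0,7,G):
RRRRRRRG
RKRRRRRR
RRRRRRRR
RRRRRRRR
RWRRRRRR
RRRRRRRR
RRRRWRRR

Answer: RRRRRRRG
RKRRRRRR
RRRRRRRR
RRRRRRRR
RWRRRRRR
RRRRRRRR
RRRRWRRR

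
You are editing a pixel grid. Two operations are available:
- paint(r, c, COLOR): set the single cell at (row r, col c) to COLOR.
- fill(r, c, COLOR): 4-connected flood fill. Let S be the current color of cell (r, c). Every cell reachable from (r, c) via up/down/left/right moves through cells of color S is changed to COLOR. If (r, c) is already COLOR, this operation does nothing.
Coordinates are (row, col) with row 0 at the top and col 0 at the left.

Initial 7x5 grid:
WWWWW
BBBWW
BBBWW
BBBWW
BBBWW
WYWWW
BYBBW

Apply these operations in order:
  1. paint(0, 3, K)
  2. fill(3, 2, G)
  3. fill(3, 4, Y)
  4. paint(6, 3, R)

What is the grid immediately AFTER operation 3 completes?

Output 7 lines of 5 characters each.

After op 1 paint(0,3,K):
WWWKW
BBBWW
BBBWW
BBBWW
BBBWW
WYWWW
BYBBW
After op 2 fill(3,2,G) [12 cells changed]:
WWWKW
GGGWW
GGGWW
GGGWW
GGGWW
WYWWW
BYBBW
After op 3 fill(3,4,Y) [13 cells changed]:
WWWKY
GGGYY
GGGYY
GGGYY
GGGYY
WYYYY
BYBBY

Answer: WWWKY
GGGYY
GGGYY
GGGYY
GGGYY
WYYYY
BYBBY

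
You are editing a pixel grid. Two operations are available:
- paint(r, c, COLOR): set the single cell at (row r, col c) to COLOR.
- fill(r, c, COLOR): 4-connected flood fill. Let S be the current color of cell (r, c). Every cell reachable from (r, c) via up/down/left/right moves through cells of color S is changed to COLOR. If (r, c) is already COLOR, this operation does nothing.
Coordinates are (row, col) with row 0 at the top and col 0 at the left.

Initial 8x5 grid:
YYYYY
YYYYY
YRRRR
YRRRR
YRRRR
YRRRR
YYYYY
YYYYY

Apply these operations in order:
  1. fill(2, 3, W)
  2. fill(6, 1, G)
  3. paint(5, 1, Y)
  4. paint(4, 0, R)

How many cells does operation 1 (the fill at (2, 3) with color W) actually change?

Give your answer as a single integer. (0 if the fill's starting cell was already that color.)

Answer: 16

Derivation:
After op 1 fill(2,3,W) [16 cells changed]:
YYYYY
YYYYY
YWWWW
YWWWW
YWWWW
YWWWW
YYYYY
YYYYY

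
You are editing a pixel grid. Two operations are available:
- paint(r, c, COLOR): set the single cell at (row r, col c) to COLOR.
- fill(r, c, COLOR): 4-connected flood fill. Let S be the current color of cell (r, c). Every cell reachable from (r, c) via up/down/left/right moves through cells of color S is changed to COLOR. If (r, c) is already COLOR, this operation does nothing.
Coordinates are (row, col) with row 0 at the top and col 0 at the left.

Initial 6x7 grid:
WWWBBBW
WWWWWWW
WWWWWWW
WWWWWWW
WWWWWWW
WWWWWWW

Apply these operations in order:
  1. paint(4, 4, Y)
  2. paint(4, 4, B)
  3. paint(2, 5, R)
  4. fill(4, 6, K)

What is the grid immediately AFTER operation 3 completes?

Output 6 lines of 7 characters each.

Answer: WWWBBBW
WWWWWWW
WWWWWRW
WWWWWWW
WWWWBWW
WWWWWWW

Derivation:
After op 1 paint(4,4,Y):
WWWBBBW
WWWWWWW
WWWWWWW
WWWWWWW
WWWWYWW
WWWWWWW
After op 2 paint(4,4,B):
WWWBBBW
WWWWWWW
WWWWWWW
WWWWWWW
WWWWBWW
WWWWWWW
After op 3 paint(2,5,R):
WWWBBBW
WWWWWWW
WWWWWRW
WWWWWWW
WWWWBWW
WWWWWWW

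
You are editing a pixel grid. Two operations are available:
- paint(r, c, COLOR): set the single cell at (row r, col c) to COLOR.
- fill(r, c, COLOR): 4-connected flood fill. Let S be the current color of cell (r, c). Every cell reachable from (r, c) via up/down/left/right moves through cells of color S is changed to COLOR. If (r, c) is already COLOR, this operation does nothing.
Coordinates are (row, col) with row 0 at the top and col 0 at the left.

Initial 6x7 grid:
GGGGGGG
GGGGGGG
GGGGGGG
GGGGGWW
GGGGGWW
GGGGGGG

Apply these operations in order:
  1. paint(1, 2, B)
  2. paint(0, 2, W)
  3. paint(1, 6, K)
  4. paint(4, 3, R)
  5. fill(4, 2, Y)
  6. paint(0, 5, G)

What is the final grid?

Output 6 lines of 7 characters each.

Answer: YYWYYGY
YYBYYYK
YYYYYYY
YYYYYWW
YYYRYWW
YYYYYYY

Derivation:
After op 1 paint(1,2,B):
GGGGGGG
GGBGGGG
GGGGGGG
GGGGGWW
GGGGGWW
GGGGGGG
After op 2 paint(0,2,W):
GGWGGGG
GGBGGGG
GGGGGGG
GGGGGWW
GGGGGWW
GGGGGGG
After op 3 paint(1,6,K):
GGWGGGG
GGBGGGK
GGGGGGG
GGGGGWW
GGGGGWW
GGGGGGG
After op 4 paint(4,3,R):
GGWGGGG
GGBGGGK
GGGGGGG
GGGGGWW
GGGRGWW
GGGGGGG
After op 5 fill(4,2,Y) [34 cells changed]:
YYWYYYY
YYBYYYK
YYYYYYY
YYYYYWW
YYYRYWW
YYYYYYY
After op 6 paint(0,5,G):
YYWYYGY
YYBYYYK
YYYYYYY
YYYYYWW
YYYRYWW
YYYYYYY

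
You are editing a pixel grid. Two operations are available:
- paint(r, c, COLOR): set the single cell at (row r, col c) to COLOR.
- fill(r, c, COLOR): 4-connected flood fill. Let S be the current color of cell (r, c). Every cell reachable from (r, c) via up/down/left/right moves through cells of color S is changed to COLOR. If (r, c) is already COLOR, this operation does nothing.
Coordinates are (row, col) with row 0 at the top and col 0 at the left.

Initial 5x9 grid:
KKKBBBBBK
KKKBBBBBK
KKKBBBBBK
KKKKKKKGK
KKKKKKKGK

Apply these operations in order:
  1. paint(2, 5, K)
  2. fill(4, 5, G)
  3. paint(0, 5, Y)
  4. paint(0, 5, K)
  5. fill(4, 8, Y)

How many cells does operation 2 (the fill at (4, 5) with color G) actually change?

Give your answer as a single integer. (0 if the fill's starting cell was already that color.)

Answer: 24

Derivation:
After op 1 paint(2,5,K):
KKKBBBBBK
KKKBBBBBK
KKKBBKBBK
KKKKKKKGK
KKKKKKKGK
After op 2 fill(4,5,G) [24 cells changed]:
GGGBBBBBK
GGGBBBBBK
GGGBBGBBK
GGGGGGGGK
GGGGGGGGK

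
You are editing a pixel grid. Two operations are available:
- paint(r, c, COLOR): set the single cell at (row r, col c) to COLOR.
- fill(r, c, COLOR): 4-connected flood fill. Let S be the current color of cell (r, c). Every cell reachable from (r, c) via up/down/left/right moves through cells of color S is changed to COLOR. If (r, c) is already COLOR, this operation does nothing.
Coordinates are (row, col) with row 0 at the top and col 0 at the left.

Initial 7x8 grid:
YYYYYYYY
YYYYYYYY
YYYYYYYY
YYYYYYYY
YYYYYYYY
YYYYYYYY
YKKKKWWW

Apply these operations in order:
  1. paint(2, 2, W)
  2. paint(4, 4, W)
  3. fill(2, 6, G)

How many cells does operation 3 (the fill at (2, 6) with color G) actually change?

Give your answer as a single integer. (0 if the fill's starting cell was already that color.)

After op 1 paint(2,2,W):
YYYYYYYY
YYYYYYYY
YYWYYYYY
YYYYYYYY
YYYYYYYY
YYYYYYYY
YKKKKWWW
After op 2 paint(4,4,W):
YYYYYYYY
YYYYYYYY
YYWYYYYY
YYYYYYYY
YYYYWYYY
YYYYYYYY
YKKKKWWW
After op 3 fill(2,6,G) [47 cells changed]:
GGGGGGGG
GGGGGGGG
GGWGGGGG
GGGGGGGG
GGGGWGGG
GGGGGGGG
GKKKKWWW

Answer: 47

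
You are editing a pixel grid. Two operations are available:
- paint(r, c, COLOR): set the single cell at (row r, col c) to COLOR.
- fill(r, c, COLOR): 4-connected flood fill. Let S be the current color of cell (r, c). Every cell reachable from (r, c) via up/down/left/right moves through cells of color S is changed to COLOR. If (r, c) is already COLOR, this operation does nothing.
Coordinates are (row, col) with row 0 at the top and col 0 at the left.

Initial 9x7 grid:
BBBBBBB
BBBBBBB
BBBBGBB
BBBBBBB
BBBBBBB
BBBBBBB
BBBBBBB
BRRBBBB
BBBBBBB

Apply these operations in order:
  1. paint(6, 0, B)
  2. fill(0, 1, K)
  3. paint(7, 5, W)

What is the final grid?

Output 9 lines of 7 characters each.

Answer: KKKKKKK
KKKKKKK
KKKKGKK
KKKKKKK
KKKKKKK
KKKKKKK
KKKKKKK
KRRKKWK
KKKKKKK

Derivation:
After op 1 paint(6,0,B):
BBBBBBB
BBBBBBB
BBBBGBB
BBBBBBB
BBBBBBB
BBBBBBB
BBBBBBB
BRRBBBB
BBBBBBB
After op 2 fill(0,1,K) [60 cells changed]:
KKKKKKK
KKKKKKK
KKKKGKK
KKKKKKK
KKKKKKK
KKKKKKK
KKKKKKK
KRRKKKK
KKKKKKK
After op 3 paint(7,5,W):
KKKKKKK
KKKKKKK
KKKKGKK
KKKKKKK
KKKKKKK
KKKKKKK
KKKKKKK
KRRKKWK
KKKKKKK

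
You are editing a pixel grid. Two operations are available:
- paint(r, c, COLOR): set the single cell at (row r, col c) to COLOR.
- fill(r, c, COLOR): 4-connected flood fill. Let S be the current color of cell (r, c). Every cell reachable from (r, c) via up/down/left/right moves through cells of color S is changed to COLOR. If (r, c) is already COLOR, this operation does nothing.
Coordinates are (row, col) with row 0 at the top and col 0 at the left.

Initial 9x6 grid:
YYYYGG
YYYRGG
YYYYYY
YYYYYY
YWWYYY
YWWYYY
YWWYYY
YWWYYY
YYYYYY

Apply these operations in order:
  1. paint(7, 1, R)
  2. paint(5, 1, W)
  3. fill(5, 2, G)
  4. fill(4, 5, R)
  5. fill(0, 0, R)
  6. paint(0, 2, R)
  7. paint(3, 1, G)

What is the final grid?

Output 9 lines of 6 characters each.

Answer: RRRRGG
RRRRGG
RRRRRR
RGRRRR
RGGRRR
RGGRRR
RGGRRR
RRGRRR
RRRRRR

Derivation:
After op 1 paint(7,1,R):
YYYYGG
YYYRGG
YYYYYY
YYYYYY
YWWYYY
YWWYYY
YWWYYY
YRWYYY
YYYYYY
After op 2 paint(5,1,W):
YYYYGG
YYYRGG
YYYYYY
YYYYYY
YWWYYY
YWWYYY
YWWYYY
YRWYYY
YYYYYY
After op 3 fill(5,2,G) [7 cells changed]:
YYYYGG
YYYRGG
YYYYYY
YYYYYY
YGGYYY
YGGYYY
YGGYYY
YRGYYY
YYYYYY
After op 4 fill(4,5,R) [41 cells changed]:
RRRRGG
RRRRGG
RRRRRR
RRRRRR
RGGRRR
RGGRRR
RGGRRR
RRGRRR
RRRRRR
After op 5 fill(0,0,R) [0 cells changed]:
RRRRGG
RRRRGG
RRRRRR
RRRRRR
RGGRRR
RGGRRR
RGGRRR
RRGRRR
RRRRRR
After op 6 paint(0,2,R):
RRRRGG
RRRRGG
RRRRRR
RRRRRR
RGGRRR
RGGRRR
RGGRRR
RRGRRR
RRRRRR
After op 7 paint(3,1,G):
RRRRGG
RRRRGG
RRRRRR
RGRRRR
RGGRRR
RGGRRR
RGGRRR
RRGRRR
RRRRRR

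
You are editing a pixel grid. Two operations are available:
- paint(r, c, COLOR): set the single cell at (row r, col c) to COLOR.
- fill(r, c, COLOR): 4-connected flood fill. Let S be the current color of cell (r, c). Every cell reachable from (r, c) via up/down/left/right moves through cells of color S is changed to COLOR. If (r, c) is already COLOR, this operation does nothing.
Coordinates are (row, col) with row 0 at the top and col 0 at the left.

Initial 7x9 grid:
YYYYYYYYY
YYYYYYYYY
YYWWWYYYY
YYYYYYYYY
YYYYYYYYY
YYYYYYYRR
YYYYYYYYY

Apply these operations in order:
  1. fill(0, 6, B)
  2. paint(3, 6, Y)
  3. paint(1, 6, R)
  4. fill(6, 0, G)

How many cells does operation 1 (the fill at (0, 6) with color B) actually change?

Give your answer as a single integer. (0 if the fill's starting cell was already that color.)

After op 1 fill(0,6,B) [58 cells changed]:
BBBBBBBBB
BBBBBBBBB
BBWWWBBBB
BBBBBBBBB
BBBBBBBBB
BBBBBBBRR
BBBBBBBBB

Answer: 58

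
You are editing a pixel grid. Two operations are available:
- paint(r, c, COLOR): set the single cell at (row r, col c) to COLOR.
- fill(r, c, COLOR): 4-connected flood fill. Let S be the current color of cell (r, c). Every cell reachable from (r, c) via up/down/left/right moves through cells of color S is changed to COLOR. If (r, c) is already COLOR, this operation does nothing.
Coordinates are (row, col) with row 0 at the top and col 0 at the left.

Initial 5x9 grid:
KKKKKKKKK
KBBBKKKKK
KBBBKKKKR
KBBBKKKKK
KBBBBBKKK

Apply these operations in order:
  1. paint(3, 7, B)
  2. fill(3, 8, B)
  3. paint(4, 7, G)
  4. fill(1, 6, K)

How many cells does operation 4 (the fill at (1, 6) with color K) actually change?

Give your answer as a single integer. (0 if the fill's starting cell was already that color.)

Answer: 43

Derivation:
After op 1 paint(3,7,B):
KKKKKKKKK
KBBBKKKKK
KBBBKKKKR
KBBBKKKBK
KBBBBBKKK
After op 2 fill(3,8,B) [29 cells changed]:
BBBBBBBBB
BBBBBBBBB
BBBBBBBBR
BBBBBBBBB
BBBBBBBBB
After op 3 paint(4,7,G):
BBBBBBBBB
BBBBBBBBB
BBBBBBBBR
BBBBBBBBB
BBBBBBBGB
After op 4 fill(1,6,K) [43 cells changed]:
KKKKKKKKK
KKKKKKKKK
KKKKKKKKR
KKKKKKKKK
KKKKKKKGK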